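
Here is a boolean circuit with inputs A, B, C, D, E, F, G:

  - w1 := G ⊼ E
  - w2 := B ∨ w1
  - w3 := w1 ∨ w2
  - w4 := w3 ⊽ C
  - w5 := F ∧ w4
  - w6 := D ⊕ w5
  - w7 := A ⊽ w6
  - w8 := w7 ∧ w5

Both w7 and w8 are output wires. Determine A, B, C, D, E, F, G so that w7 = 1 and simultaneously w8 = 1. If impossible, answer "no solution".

Check with A=0 B=0 C=0 D=1 E=1 F=1 G=1:
w1 = G ⊼ E = 1 ⊼ 1 = 0
w2 = B ∨ w1 = 0 ∨ 0 = 0
w3 = w1 ∨ w2 = 0 ∨ 0 = 0
w4 = w3 ⊽ C = 0 ⊽ 0 = 1
w5 = F ∧ w4 = 1 ∧ 1 = 1
w6 = D ⊕ w5 = 1 ⊕ 1 = 0
w7 = A ⊽ w6 = 0 ⊽ 0 = 1
w8 = w7 ∧ w5 = 1 ∧ 1 = 1
So w7 = 1 and w8 = 1.

A=0 B=0 C=0 D=1 E=1 F=1 G=1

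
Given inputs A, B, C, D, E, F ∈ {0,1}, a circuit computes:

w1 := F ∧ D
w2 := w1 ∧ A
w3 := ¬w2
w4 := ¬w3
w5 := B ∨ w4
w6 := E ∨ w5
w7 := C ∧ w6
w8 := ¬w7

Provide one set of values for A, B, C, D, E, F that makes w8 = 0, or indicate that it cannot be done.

Check with A=0, B=0, C=1, D=0, E=1, F=0:
w1 = F ∧ D = 0 ∧ 0 = 0
w2 = w1 ∧ A = 0 ∧ 0 = 0
w3 = ¬w2 = ¬0 = 1
w4 = ¬w3 = ¬1 = 0
w5 = B ∨ w4 = 0 ∨ 0 = 0
w6 = E ∨ w5 = 1 ∨ 0 = 1
w7 = C ∧ w6 = 1 ∧ 1 = 1
w8 = ¬w7 = ¬1 = 0
So w8 = 0 as required.

A=0, B=0, C=1, D=0, E=1, F=0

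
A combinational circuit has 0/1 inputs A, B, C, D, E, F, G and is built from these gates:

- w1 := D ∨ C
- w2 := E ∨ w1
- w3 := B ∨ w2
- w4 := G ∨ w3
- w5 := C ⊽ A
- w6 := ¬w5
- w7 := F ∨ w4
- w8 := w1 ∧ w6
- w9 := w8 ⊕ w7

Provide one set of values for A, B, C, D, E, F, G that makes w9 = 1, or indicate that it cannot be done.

Check with A=0, B=1, C=0, D=0, E=1, F=1, G=0:
w1 = D ∨ C = 0 ∨ 0 = 0
w2 = E ∨ w1 = 1 ∨ 0 = 1
w3 = B ∨ w2 = 1 ∨ 1 = 1
w4 = G ∨ w3 = 0 ∨ 1 = 1
w5 = C ⊽ A = 0 ⊽ 0 = 1
w6 = ¬w5 = ¬1 = 0
w7 = F ∨ w4 = 1 ∨ 1 = 1
w8 = w1 ∧ w6 = 0 ∧ 0 = 0
w9 = w8 ⊕ w7 = 0 ⊕ 1 = 1
So w9 = 1 as required.

A=0, B=1, C=0, D=0, E=1, F=1, G=0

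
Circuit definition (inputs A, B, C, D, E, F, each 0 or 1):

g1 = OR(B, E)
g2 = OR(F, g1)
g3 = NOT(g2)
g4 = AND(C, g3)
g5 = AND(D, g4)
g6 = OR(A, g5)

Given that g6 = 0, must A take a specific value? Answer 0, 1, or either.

0

g6 = OR(A, g5) must be 0, so both A = 0 and g5 = 0.
g5 = AND(D, g4) must be 0, so at least one of D, g4 is 0.
Every assignment with g6 = 0 has A = 0; there are 31 such assignment(s).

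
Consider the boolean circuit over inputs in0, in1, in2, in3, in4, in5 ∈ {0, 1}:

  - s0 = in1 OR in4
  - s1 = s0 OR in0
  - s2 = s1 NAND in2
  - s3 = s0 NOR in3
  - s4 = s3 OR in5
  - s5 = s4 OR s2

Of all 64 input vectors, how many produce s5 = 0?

s5 = s4 OR s2 must be 0, so both s4 = 0 and s2 = 0.
s4 = s3 OR in5 must be 0, so both s3 = 0 and in5 = 0.
s2 = s1 NAND in2 must be 0, so both s1 = 1 and in2 = 1.
Enumerating the 64 input combinations, 13 give s5 = 0 and 51 give s5 = 1.

13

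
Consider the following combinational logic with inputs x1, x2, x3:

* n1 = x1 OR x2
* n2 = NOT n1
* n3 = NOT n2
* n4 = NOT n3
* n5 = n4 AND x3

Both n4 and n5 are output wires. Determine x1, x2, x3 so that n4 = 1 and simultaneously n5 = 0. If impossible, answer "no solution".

Check with x1=0, x2=0, x3=0:
n1 = x1 OR x2 = 0 OR 0 = 0
n2 = NOT n1 = NOT 0 = 1
n3 = NOT n2 = NOT 1 = 0
n4 = NOT n3 = NOT 0 = 1
n5 = n4 AND x3 = 1 AND 0 = 0
So n4 = 1 and n5 = 0.

x1=0, x2=0, x3=0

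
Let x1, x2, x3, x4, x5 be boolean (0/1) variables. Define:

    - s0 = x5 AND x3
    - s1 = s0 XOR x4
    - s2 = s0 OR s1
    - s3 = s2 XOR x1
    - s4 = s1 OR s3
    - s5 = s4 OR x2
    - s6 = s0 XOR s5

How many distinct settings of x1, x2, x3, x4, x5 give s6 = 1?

s6 = s0 XOR s5 must be 1, so s0 and s5 differ.
Enumerating the 32 input combinations, 22 give s6 = 1 and 10 give s6 = 0.

22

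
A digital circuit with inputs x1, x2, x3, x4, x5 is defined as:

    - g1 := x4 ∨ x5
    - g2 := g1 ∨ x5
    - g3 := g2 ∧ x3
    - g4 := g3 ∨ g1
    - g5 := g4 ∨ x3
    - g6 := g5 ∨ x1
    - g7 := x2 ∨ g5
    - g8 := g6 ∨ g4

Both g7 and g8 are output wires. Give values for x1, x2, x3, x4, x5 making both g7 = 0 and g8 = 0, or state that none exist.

x1=0, x2=0, x3=0, x4=0, x5=0

Check with x1=0, x2=0, x3=0, x4=0, x5=0:
g1 = x4 ∨ x5 = 0 ∨ 0 = 0
g2 = g1 ∨ x5 = 0 ∨ 0 = 0
g3 = g2 ∧ x3 = 0 ∧ 0 = 0
g4 = g3 ∨ g1 = 0 ∨ 0 = 0
g5 = g4 ∨ x3 = 0 ∨ 0 = 0
g6 = g5 ∨ x1 = 0 ∨ 0 = 0
g7 = x2 ∨ g5 = 0 ∨ 0 = 0
g8 = g6 ∨ g4 = 0 ∨ 0 = 0
So g7 = 0 and g8 = 0.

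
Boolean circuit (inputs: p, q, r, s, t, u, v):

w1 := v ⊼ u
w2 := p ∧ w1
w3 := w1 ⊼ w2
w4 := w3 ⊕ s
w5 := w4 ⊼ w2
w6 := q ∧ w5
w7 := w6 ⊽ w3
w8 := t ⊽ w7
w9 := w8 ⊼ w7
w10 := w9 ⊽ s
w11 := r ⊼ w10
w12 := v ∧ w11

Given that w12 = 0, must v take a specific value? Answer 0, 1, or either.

w12 = v ∧ w11 must be 0, so at least one of v, w11 is 0.
Every assignment with w12 = 0 has v = 0; there are 64 such assignment(s).

0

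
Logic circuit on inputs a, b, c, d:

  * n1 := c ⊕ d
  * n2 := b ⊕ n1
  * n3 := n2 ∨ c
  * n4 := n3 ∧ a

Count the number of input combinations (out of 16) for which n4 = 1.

n4 = n3 ∧ a must be 1, so both n3 = 1 and a = 1.
n3 = n2 ∨ c must be 1, so at least one of n2, c is 1.
Satisfying assignments:
  a=1, b=0, c=0, d=1
  a=1, b=0, c=1, d=0
  a=1, b=0, c=1, d=1
  a=1, b=1, c=0, d=0
  a=1, b=1, c=1, d=0
  a=1, b=1, c=1, d=1

6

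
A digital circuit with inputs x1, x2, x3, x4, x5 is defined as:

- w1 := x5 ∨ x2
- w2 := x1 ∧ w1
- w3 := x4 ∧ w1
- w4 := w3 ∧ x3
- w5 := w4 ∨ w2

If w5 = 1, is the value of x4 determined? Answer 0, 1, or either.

either

Both values of x4 occur among assignments with w5 = 1:
  x4=0: x1=1, x2=0, x3=0, x4=0, x5=1
  x4=1: x1=0, x2=0, x3=1, x4=1, x5=1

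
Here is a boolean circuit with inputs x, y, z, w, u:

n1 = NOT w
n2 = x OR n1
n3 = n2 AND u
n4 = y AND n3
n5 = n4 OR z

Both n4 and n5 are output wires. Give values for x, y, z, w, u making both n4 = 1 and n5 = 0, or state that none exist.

no solution exists

Across all 32 input combinations, none give both n4 = 1 and n5 = 0.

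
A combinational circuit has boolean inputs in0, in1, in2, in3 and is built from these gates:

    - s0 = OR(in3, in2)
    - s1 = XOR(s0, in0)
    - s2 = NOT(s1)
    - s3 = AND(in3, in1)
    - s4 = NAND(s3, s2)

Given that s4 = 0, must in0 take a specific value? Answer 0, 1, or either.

1

s4 = NAND(s3, s2) must be 0, so both s3 = 1 and s2 = 1.
s3 = AND(in3, in1) must be 1, so both in3 = 1 and in1 = 1.
s2 = NOT(s1) must be 1, so s1 = 0.
Every assignment with s4 = 0 has in0 = 1; there are 2 such assignment(s).
  in0=1, in1=1, in2=0, in3=1
  in0=1, in1=1, in2=1, in3=1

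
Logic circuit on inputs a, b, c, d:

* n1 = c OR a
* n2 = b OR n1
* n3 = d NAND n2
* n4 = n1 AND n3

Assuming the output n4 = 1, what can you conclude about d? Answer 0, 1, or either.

0

n4 = n1 AND n3 must be 1, so both n1 = 1 and n3 = 1.
Every assignment with n4 = 1 has d = 0; there are 6 such assignment(s).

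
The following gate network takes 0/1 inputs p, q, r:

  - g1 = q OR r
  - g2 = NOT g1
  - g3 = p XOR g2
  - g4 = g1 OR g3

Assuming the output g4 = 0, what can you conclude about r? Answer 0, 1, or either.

0

g4 = g1 OR g3 must be 0, so both g1 = 0 and g3 = 0.
g1 = q OR r must be 0, so both q = 0 and r = 0.
Every assignment with g4 = 0 has r = 0; there are 1 such assignment(s).
  p=1, q=0, r=0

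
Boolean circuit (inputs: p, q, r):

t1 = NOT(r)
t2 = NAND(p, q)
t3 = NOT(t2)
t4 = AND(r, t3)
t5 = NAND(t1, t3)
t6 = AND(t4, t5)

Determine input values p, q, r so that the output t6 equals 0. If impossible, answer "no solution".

p=0, q=1, r=1

t6 = AND(t4, t5) must be 0, so at least one of t4, t5 is 0.
Check with p=0, q=1, r=1:
t1 = NOT(r) = NOT 1 = 0
t2 = NAND(p, q) = NAND(0, 1) = 1
t3 = NOT(t2) = NOT 1 = 0
t4 = AND(r, t3) = AND(1, 0) = 0
t5 = NAND(t1, t3) = NAND(0, 0) = 1
t6 = AND(t4, t5) = AND(0, 1) = 0
So t6 = 0 as required.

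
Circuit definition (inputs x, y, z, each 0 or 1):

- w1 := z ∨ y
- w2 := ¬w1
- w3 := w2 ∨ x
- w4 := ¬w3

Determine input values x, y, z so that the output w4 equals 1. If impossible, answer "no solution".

x=0, y=1, z=0

w4 = ¬w3 must be 1, so w3 = 0.
w3 = w2 ∨ x must be 0, so both w2 = 0 and x = 0.
w2 = ¬w1 must be 0, so w1 = 1.
Check with x=0, y=1, z=0:
w1 = z ∨ y = 0 ∨ 1 = 1
w2 = ¬w1 = ¬1 = 0
w3 = w2 ∨ x = 0 ∨ 0 = 0
w4 = ¬w3 = ¬0 = 1
So w4 = 1 as required.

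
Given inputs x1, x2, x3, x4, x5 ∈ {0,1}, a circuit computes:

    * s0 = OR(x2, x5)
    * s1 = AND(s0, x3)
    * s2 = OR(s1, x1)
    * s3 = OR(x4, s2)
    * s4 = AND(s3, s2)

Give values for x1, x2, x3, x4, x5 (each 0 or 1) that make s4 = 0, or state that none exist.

s4 = AND(s3, s2) must be 0, so at least one of s3, s2 is 0.
Check with x1=0, x2=1, x3=0, x4=1, x5=0:
s0 = OR(x2, x5) = OR(1, 0) = 1
s1 = AND(s0, x3) = AND(1, 0) = 0
s2 = OR(s1, x1) = OR(0, 0) = 0
s3 = OR(x4, s2) = OR(1, 0) = 1
s4 = AND(s3, s2) = AND(1, 0) = 0
So s4 = 0 as required.

x1=0, x2=1, x3=0, x4=1, x5=0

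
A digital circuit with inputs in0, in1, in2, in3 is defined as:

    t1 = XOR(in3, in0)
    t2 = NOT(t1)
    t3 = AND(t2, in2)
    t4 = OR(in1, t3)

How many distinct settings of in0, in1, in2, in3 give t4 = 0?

t4 = OR(in1, t3) must be 0, so both in1 = 0 and t3 = 0.
t3 = AND(t2, in2) must be 0, so at least one of t2, in2 is 0.
Satisfying assignments:
  in0=0, in1=0, in2=0, in3=0
  in0=0, in1=0, in2=0, in3=1
  in0=0, in1=0, in2=1, in3=1
  in0=1, in1=0, in2=0, in3=0
  in0=1, in1=0, in2=0, in3=1
  in0=1, in1=0, in2=1, in3=0

6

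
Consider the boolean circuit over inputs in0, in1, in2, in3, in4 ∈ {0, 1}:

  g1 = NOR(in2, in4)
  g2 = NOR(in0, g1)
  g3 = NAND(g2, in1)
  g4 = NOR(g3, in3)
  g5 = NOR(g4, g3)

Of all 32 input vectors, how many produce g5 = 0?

29

g5 = NOR(g4, g3) must be 0, so at least one of g4, g3 is 1.
Enumerating the 32 input combinations, 29 give g5 = 0 and 3 give g5 = 1.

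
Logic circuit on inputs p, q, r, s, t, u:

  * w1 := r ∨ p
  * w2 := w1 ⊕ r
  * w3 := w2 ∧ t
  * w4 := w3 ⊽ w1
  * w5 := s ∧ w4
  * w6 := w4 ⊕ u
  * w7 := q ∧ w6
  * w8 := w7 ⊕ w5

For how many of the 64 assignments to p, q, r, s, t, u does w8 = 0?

44

w8 = w7 ⊕ w5 must be 0, so w7 and w5 are equal.
Enumerating the 64 input combinations, 44 give w8 = 0 and 20 give w8 = 1.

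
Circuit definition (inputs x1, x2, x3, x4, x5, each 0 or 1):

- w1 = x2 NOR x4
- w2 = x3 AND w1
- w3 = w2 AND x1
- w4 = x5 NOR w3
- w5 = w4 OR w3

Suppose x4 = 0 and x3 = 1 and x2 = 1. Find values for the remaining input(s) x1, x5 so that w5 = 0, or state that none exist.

Check with x4 = 0 and x3 = 1 and x2 = 1 and x1=1, x5=1:
w1 = x2 NOR x4 = 1 NOR 0 = 0
w2 = x3 AND w1 = 1 AND 0 = 0
w3 = w2 AND x1 = 0 AND 1 = 0
w4 = x5 NOR w3 = 1 NOR 0 = 0
w5 = w4 OR w3 = 0 OR 0 = 0
So w5 = 0.

x1=1, x5=1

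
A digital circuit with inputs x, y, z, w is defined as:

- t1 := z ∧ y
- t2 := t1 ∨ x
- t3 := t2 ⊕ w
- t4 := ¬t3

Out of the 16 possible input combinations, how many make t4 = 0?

8

t4 = ¬t3 must be 0, so t3 = 1.
t3 = t2 ⊕ w must be 1, so t2 and w differ.
Enumerating the 16 input combinations, 8 give t4 = 0 and 8 give t4 = 1.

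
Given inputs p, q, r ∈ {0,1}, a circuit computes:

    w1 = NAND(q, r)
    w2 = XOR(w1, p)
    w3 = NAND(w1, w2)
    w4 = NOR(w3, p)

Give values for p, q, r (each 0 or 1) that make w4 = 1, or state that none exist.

p=0, q=0, r=1

w4 = NOR(w3, p) must be 1, so both w3 = 0 and p = 0.
w3 = NAND(w1, w2) must be 0, so both w1 = 1 and w2 = 1.
Check with p=0, q=0, r=1:
w1 = NAND(q, r) = NAND(0, 1) = 1
w2 = XOR(w1, p) = XOR(1, 0) = 1
w3 = NAND(w1, w2) = NAND(1, 1) = 0
w4 = NOR(w3, p) = NOR(0, 0) = 1
So w4 = 1 as required.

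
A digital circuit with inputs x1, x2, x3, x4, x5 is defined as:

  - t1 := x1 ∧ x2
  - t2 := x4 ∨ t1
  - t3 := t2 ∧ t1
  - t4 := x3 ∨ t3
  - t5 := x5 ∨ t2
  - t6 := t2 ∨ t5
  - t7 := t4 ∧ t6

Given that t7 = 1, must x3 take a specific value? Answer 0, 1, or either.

Both values of x3 occur among assignments with t7 = 1:
  x3=0: x1=1, x2=1, x3=0, x4=0, x5=0
  x3=1: x1=0, x2=0, x3=1, x4=0, x5=1

either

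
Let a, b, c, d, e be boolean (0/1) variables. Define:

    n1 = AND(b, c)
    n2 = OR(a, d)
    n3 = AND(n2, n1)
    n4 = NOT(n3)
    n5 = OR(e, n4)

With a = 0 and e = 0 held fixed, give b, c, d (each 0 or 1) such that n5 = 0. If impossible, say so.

b=1 c=1 d=1

n5 = OR(e, n4) must be 0, so both e = 0 and n4 = 0.
n4 = NOT(n3) must be 0, so n3 = 1.
Check with a = 0 and e = 0 and b=1, c=1, d=1:
n1 = AND(b, c) = AND(1, 1) = 1
n2 = OR(a, d) = OR(0, 1) = 1
n3 = AND(n2, n1) = AND(1, 1) = 1
n4 = NOT(n3) = NOT 1 = 0
n5 = OR(e, n4) = OR(0, 0) = 0
So n5 = 0.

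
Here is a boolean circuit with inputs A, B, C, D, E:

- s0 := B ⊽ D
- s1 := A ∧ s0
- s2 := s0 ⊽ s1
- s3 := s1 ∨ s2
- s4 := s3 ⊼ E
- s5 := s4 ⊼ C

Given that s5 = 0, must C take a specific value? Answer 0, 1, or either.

1

s5 = s4 ⊼ C must be 0, so both s4 = 1 and C = 1.
Every assignment with s5 = 0 has C = 1; there are 9 such assignment(s).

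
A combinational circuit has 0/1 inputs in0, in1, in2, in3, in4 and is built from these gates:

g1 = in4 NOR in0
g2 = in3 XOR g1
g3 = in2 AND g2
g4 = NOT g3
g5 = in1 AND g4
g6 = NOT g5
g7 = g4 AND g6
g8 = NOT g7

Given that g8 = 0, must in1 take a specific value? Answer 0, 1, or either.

g8 = NOT g7 must be 0, so g7 = 1.
Every assignment with g8 = 0 has in1 = 0; there are 12 such assignment(s).

0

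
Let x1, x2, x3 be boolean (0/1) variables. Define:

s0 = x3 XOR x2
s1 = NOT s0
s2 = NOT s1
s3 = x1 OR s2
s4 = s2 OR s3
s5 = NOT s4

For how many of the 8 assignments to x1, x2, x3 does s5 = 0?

s5 = NOT s4 must be 0, so s4 = 1.
s4 = s2 OR s3 must be 1, so at least one of s2, s3 is 1.
Satisfying assignments:
  x1=0, x2=0, x3=1
  x1=0, x2=1, x3=0
  x1=1, x2=0, x3=0
  x1=1, x2=0, x3=1
  x1=1, x2=1, x3=0
  x1=1, x2=1, x3=1

6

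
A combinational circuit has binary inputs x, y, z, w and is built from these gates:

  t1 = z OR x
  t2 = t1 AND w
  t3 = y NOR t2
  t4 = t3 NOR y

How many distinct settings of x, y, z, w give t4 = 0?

13

t4 = t3 NOR y must be 0, so at least one of t3, y is 1.
Enumerating the 16 input combinations, 13 give t4 = 0 and 3 give t4 = 1.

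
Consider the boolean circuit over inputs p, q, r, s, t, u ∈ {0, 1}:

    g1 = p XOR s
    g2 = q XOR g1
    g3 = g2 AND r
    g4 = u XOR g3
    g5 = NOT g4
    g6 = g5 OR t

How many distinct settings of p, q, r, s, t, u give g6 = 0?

g6 = g5 OR t must be 0, so both g5 = 0 and t = 0.
g5 = NOT g4 must be 0, so g4 = 1.
g4 = u XOR g3 must be 1, so u and g3 differ.
Enumerating the 64 input combinations, 16 give g6 = 0 and 48 give g6 = 1.

16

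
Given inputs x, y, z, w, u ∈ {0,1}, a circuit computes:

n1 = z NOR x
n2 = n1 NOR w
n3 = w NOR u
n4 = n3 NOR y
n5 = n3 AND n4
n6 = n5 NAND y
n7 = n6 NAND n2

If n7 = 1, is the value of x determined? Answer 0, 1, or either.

Both values of x occur among assignments with n7 = 1:
  x=0: x=0, y=0, z=0, w=0, u=0
  x=1: x=1, y=0, z=0, w=1, u=0

either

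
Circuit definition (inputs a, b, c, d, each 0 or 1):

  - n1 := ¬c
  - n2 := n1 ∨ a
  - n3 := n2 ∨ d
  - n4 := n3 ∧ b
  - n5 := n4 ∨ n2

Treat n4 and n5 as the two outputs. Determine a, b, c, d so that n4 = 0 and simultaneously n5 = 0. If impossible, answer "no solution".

Check with a=0, b=0, c=1, d=1:
n1 = ¬c = ¬1 = 0
n2 = n1 ∨ a = 0 ∨ 0 = 0
n3 = n2 ∨ d = 0 ∨ 1 = 1
n4 = n3 ∧ b = 1 ∧ 0 = 0
n5 = n4 ∨ n2 = 0 ∨ 0 = 0
So n4 = 0 and n5 = 0.

a=0, b=0, c=1, d=1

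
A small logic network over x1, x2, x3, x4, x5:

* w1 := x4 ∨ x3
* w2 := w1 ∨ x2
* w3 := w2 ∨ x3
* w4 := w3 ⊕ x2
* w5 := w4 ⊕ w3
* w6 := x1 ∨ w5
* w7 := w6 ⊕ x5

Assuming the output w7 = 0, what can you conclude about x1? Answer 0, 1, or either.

either

Both values of x1 occur among assignments with w7 = 0:
  x1=0: x1=0, x2=0, x3=0, x4=0, x5=0
  x1=1: x1=1, x2=0, x3=0, x4=0, x5=1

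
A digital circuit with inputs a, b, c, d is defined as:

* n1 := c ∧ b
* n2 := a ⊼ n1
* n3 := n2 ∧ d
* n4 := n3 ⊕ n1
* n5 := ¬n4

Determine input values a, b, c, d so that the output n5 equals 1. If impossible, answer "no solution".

a=1 b=0 c=1 d=0

n5 = ¬n4 must be 1, so n4 = 0.
Check with a=1 b=0 c=1 d=0:
n1 = c ∧ b = 1 ∧ 0 = 0
n2 = a ⊼ n1 = 1 ⊼ 0 = 1
n3 = n2 ∧ d = 1 ∧ 0 = 0
n4 = n3 ⊕ n1 = 0 ⊕ 0 = 0
n5 = ¬n4 = ¬0 = 1
So n5 = 1 as required.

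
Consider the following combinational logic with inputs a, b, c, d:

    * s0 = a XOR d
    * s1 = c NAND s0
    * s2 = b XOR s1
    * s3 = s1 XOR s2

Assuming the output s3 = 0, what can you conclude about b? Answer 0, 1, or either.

s3 = s1 XOR s2 must be 0, so s1 and s2 are equal.
Every assignment with s3 = 0 has b = 0; there are 8 such assignment(s).

0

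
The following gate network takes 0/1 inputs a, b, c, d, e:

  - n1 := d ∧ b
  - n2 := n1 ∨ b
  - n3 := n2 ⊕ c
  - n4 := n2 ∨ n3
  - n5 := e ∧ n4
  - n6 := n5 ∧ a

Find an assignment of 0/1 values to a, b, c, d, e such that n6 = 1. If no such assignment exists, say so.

n6 = n5 ∧ a must be 1, so both n5 = 1 and a = 1.
n5 = e ∧ n4 must be 1, so both e = 1 and n4 = 1.
n4 = n2 ∨ n3 must be 1, so at least one of n2, n3 is 1.
Check with a=1, b=0, c=1, d=0, e=1:
n1 = d ∧ b = 0 ∧ 0 = 0
n2 = n1 ∨ b = 0 ∨ 0 = 0
n3 = n2 ⊕ c = 0 ⊕ 1 = 1
n4 = n2 ∨ n3 = 0 ∨ 1 = 1
n5 = e ∧ n4 = 1 ∧ 1 = 1
n6 = n5 ∧ a = 1 ∧ 1 = 1
So n6 = 1 as required.

a=1, b=0, c=1, d=0, e=1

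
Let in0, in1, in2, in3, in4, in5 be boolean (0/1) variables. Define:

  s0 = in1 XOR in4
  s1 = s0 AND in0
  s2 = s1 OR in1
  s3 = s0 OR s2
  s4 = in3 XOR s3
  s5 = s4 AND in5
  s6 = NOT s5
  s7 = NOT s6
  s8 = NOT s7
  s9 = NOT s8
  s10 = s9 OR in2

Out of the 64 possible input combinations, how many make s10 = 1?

40

s10 = s9 OR in2 must be 1, so at least one of s9, in2 is 1.
Enumerating the 64 input combinations, 40 give s10 = 1 and 24 give s10 = 0.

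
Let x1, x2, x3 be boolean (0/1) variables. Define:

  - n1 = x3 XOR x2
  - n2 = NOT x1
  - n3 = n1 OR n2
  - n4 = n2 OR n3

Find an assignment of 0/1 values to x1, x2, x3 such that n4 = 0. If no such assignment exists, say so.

n4 = n2 OR n3 must be 0, so both n2 = 0 and n3 = 0.
Check with x1=1, x2=1, x3=1:
n1 = x3 XOR x2 = 1 XOR 1 = 0
n2 = NOT x1 = NOT 1 = 0
n3 = n1 OR n2 = 0 OR 0 = 0
n4 = n2 OR n3 = 0 OR 0 = 0
So n4 = 0 as required.

x1=1, x2=1, x3=1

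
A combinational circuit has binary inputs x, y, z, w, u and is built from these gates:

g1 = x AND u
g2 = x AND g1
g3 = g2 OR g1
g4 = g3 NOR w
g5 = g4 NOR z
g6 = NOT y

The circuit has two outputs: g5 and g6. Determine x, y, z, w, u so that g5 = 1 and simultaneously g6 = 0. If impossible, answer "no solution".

Check with x=0 y=1 z=0 w=1 u=1:
g1 = x AND u = 0 AND 1 = 0
g2 = x AND g1 = 0 AND 0 = 0
g3 = g2 OR g1 = 0 OR 0 = 0
g4 = g3 NOR w = 0 NOR 1 = 0
g5 = g4 NOR z = 0 NOR 0 = 1
g6 = NOT y = NOT 1 = 0
So g5 = 1 and g6 = 0.

x=0 y=1 z=0 w=1 u=1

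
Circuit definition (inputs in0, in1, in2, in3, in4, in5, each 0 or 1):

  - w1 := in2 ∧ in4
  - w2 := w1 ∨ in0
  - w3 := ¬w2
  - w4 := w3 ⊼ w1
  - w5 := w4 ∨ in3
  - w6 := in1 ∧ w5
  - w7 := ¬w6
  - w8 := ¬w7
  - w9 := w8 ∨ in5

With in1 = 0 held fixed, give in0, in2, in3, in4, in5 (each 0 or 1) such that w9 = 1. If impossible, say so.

Check with in1 = 0 and in0=0, in2=0, in3=1, in4=0, in5=1:
w1 = in2 ∧ in4 = 0 ∧ 0 = 0
w2 = w1 ∨ in0 = 0 ∨ 0 = 0
w3 = ¬w2 = ¬0 = 1
w4 = w3 ⊼ w1 = 1 ⊼ 0 = 1
w5 = w4 ∨ in3 = 1 ∨ 1 = 1
w6 = in1 ∧ w5 = 0 ∧ 1 = 0
w7 = ¬w6 = ¬0 = 1
w8 = ¬w7 = ¬1 = 0
w9 = w8 ∨ in5 = 0 ∨ 1 = 1
So w9 = 1.

in0=0 in2=0 in3=1 in4=0 in5=1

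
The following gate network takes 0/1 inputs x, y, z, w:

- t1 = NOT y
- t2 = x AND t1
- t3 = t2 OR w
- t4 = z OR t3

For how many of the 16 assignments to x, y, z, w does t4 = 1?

13

t4 = z OR t3 must be 1, so at least one of z, t3 is 1.
Enumerating the 16 input combinations, 13 give t4 = 1 and 3 give t4 = 0.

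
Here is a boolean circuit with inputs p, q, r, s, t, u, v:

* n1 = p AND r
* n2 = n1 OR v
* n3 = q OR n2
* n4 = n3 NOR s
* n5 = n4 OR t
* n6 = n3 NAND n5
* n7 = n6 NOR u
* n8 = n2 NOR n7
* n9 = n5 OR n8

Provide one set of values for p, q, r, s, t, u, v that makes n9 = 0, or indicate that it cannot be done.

p=1, q=0, r=1, s=1, t=0, u=0, v=1

n9 = n5 OR n8 must be 0, so both n5 = 0 and n8 = 0.
Check with p=1, q=0, r=1, s=1, t=0, u=0, v=1:
n1 = p AND r = 1 AND 1 = 1
n2 = n1 OR v = 1 OR 1 = 1
n3 = q OR n2 = 0 OR 1 = 1
n4 = n3 NOR s = 1 NOR 1 = 0
n5 = n4 OR t = 0 OR 0 = 0
n6 = n3 NAND n5 = 1 NAND 0 = 1
n7 = n6 NOR u = 1 NOR 0 = 0
n8 = n2 NOR n7 = 1 NOR 0 = 0
n9 = n5 OR n8 = 0 OR 0 = 0
So n9 = 0 as required.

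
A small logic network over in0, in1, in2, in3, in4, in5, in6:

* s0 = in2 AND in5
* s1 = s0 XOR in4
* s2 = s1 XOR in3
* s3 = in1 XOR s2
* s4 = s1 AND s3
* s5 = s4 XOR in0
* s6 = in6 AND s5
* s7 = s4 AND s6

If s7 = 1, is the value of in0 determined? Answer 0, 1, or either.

s7 = s4 AND s6 must be 1, so both s4 = 1 and s6 = 1.
s4 = s1 AND s3 must be 1, so both s1 = 1 and s3 = 1.
s6 = in6 AND s5 must be 1, so both in6 = 1 and s5 = 1.
Every assignment with s7 = 1 has in0 = 0; there are 8 such assignment(s).

0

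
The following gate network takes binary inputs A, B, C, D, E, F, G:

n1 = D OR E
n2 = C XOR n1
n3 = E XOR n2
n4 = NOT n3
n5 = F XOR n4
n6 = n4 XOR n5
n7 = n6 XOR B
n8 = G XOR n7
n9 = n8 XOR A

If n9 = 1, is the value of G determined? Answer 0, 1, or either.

Both values of G occur among assignments with n9 = 1:
  G=0: A=0, B=0, C=0, D=0, E=0, F=1, G=0
  G=1: A=0, B=0, C=0, D=0, E=0, F=0, G=1

either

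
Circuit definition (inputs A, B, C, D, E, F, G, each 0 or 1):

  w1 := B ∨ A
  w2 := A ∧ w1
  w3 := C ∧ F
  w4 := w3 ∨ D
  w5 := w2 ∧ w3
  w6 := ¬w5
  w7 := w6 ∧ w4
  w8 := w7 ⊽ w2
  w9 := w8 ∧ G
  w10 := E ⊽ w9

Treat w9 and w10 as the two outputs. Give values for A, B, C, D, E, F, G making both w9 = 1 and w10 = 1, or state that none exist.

Across all 128 input combinations, none give both w9 = 1 and w10 = 1.

no solution exists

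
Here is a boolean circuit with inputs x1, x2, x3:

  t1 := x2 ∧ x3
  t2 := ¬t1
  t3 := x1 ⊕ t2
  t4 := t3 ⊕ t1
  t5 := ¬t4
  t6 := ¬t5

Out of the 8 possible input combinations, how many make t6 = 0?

t6 = ¬t5 must be 0, so t5 = 1.
t5 = ¬t4 must be 1, so t4 = 0.
Satisfying assignments:
  x1=1, x2=0, x3=0
  x1=1, x2=0, x3=1
  x1=1, x2=1, x3=0
  x1=1, x2=1, x3=1

4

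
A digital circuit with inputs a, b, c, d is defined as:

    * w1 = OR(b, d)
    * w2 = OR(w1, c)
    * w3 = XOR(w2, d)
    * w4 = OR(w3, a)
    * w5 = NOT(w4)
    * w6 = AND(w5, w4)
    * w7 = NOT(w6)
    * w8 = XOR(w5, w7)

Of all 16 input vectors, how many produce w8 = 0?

w8 = XOR(w5, w7) must be 0, so w5 and w7 are equal.
Satisfying assignments:
  a=0, b=0, c=0, d=0
  a=0, b=0, c=0, d=1
  a=0, b=0, c=1, d=1
  a=0, b=1, c=0, d=1
  a=0, b=1, c=1, d=1

5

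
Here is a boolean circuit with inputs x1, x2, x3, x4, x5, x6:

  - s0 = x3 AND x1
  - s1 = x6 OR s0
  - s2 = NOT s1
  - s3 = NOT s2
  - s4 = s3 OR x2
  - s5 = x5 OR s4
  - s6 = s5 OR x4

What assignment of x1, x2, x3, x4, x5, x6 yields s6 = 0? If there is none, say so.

s6 = s5 OR x4 must be 0, so both s5 = 0 and x4 = 0.
Check with x1=1, x2=0, x3=0, x4=0, x5=0, x6=0:
s0 = x3 AND x1 = 0 AND 1 = 0
s1 = x6 OR s0 = 0 OR 0 = 0
s2 = NOT s1 = NOT 0 = 1
s3 = NOT s2 = NOT 1 = 0
s4 = s3 OR x2 = 0 OR 0 = 0
s5 = x5 OR s4 = 0 OR 0 = 0
s6 = s5 OR x4 = 0 OR 0 = 0
So s6 = 0 as required.

x1=1, x2=0, x3=0, x4=0, x5=0, x6=0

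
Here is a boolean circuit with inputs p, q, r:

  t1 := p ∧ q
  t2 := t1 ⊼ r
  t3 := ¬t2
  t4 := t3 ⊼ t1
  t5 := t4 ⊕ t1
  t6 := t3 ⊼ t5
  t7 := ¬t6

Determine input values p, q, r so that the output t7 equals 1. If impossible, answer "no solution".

t7 = ¬t6 must be 1, so t6 = 0.
Check with p=1, q=1, r=1:
t1 = p ∧ q = 1 ∧ 1 = 1
t2 = t1 ⊼ r = 1 ⊼ 1 = 0
t3 = ¬t2 = ¬0 = 1
t4 = t3 ⊼ t1 = 1 ⊼ 1 = 0
t5 = t4 ⊕ t1 = 0 ⊕ 1 = 1
t6 = t3 ⊼ t5 = 1 ⊼ 1 = 0
t7 = ¬t6 = ¬0 = 1
So t7 = 1 as required.

p=1, q=1, r=1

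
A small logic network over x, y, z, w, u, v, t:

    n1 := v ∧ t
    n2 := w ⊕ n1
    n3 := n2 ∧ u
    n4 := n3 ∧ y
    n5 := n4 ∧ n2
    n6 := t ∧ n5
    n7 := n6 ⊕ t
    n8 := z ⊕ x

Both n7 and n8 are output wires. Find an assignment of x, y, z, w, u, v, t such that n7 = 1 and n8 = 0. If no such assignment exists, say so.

x=0 y=0 z=0 w=1 u=0 v=1 t=1

Check with x=0 y=0 z=0 w=1 u=0 v=1 t=1:
n1 = v ∧ t = 1 ∧ 1 = 1
n2 = w ⊕ n1 = 1 ⊕ 1 = 0
n3 = n2 ∧ u = 0 ∧ 0 = 0
n4 = n3 ∧ y = 0 ∧ 0 = 0
n5 = n4 ∧ n2 = 0 ∧ 0 = 0
n6 = t ∧ n5 = 1 ∧ 0 = 0
n7 = n6 ⊕ t = 0 ⊕ 1 = 1
n8 = z ⊕ x = 0 ⊕ 0 = 0
So n7 = 1 and n8 = 0.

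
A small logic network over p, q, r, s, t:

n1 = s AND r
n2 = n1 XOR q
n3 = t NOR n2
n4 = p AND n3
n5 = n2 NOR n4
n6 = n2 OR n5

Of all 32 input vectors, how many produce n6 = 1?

n6 = n2 OR n5 must be 1, so at least one of n2, n5 is 1.
Enumerating the 32 input combinations, 28 give n6 = 1 and 4 give n6 = 0.

28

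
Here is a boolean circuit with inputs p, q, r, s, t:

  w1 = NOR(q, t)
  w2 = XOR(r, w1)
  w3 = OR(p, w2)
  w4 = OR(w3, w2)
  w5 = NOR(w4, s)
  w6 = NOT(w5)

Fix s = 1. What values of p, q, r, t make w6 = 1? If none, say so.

Check with s = 1 and p=0, q=0, r=0, t=1:
w1 = NOR(q, t) = NOR(0, 1) = 0
w2 = XOR(r, w1) = XOR(0, 0) = 0
w3 = OR(p, w2) = OR(0, 0) = 0
w4 = OR(w3, w2) = OR(0, 0) = 0
w5 = NOR(w4, s) = NOR(0, 1) = 0
w6 = NOT(w5) = NOT 0 = 1
So w6 = 1.

p=0, q=0, r=0, t=1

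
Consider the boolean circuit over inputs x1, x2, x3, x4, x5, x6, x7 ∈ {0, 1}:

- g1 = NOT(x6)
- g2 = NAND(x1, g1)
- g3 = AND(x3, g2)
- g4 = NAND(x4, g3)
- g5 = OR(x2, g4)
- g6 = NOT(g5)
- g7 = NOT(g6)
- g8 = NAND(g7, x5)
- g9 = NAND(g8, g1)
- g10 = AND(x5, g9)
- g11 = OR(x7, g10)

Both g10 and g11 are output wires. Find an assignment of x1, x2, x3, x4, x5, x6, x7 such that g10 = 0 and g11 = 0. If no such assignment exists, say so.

x1=0 x2=0 x3=0 x4=1 x5=0 x6=1 x7=0

Check with x1=0 x2=0 x3=0 x4=1 x5=0 x6=1 x7=0:
g1 = NOT(x6) = NOT 1 = 0
g2 = NAND(x1, g1) = NAND(0, 0) = 1
g3 = AND(x3, g2) = AND(0, 1) = 0
g4 = NAND(x4, g3) = NAND(1, 0) = 1
g5 = OR(x2, g4) = OR(0, 1) = 1
g6 = NOT(g5) = NOT 1 = 0
g7 = NOT(g6) = NOT 0 = 1
g8 = NAND(g7, x5) = NAND(1, 0) = 1
g9 = NAND(g8, g1) = NAND(1, 0) = 1
g10 = AND(x5, g9) = AND(0, 1) = 0
g11 = OR(x7, g10) = OR(0, 0) = 0
So g10 = 0 and g11 = 0.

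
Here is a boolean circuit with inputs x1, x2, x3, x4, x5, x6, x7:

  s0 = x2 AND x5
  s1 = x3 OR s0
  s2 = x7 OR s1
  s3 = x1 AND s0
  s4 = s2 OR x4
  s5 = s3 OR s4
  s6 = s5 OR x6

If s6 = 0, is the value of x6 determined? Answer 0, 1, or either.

0

s6 = s5 OR x6 must be 0, so both s5 = 0 and x6 = 0.
Every assignment with s6 = 0 has x6 = 0; there are 6 such assignment(s).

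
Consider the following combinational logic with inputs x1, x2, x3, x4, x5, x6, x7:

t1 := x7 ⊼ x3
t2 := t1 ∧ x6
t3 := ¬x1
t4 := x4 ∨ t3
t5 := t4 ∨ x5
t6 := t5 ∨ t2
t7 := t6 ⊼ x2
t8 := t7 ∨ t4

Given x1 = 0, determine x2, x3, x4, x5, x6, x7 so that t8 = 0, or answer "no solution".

no solution exists

With x1 = 0 fixed, none of the 64 settings of x2, x3, x4, x5, x6, x7 give t8 = 0.
For example, with x2=0, x3=0, x4=0, x5=1, x6=0, x7=0:
t1 = x7 ⊼ x3 = 0 ⊼ 0 = 1
t2 = t1 ∧ x6 = 1 ∧ 0 = 0
t3 = ¬x1 = ¬0 = 1
t4 = x4 ∨ t3 = 0 ∨ 1 = 1
t5 = t4 ∨ x5 = 1 ∨ 1 = 1
t6 = t5 ∨ t2 = 1 ∨ 0 = 1
t7 = t6 ⊼ x2 = 1 ⊼ 0 = 1
t8 = t7 ∨ t4 = 1 ∨ 1 = 1
giving t8 = 1 ≠ 0.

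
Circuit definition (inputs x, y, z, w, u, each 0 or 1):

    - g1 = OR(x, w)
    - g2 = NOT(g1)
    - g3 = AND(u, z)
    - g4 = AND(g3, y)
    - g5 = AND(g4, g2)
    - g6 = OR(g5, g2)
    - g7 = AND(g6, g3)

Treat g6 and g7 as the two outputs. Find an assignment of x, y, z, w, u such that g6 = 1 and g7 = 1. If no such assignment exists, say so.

x=0 y=1 z=1 w=0 u=1

Check with x=0 y=1 z=1 w=0 u=1:
g1 = OR(x, w) = OR(0, 0) = 0
g2 = NOT(g1) = NOT 0 = 1
g3 = AND(u, z) = AND(1, 1) = 1
g4 = AND(g3, y) = AND(1, 1) = 1
g5 = AND(g4, g2) = AND(1, 1) = 1
g6 = OR(g5, g2) = OR(1, 1) = 1
g7 = AND(g6, g3) = AND(1, 1) = 1
So g6 = 1 and g7 = 1.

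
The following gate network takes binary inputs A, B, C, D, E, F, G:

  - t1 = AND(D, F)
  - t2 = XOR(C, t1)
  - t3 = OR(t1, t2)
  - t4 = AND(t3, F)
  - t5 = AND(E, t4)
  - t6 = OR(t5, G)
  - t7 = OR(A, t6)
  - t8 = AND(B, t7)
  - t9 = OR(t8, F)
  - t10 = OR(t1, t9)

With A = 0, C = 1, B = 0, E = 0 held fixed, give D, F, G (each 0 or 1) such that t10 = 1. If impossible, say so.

Check with A = 0, C = 1, B = 0, E = 0 and D=1, F=1, G=0:
t1 = AND(D, F) = AND(1, 1) = 1
t2 = XOR(C, t1) = XOR(1, 1) = 0
t3 = OR(t1, t2) = OR(1, 0) = 1
t4 = AND(t3, F) = AND(1, 1) = 1
t5 = AND(E, t4) = AND(0, 1) = 0
t6 = OR(t5, G) = OR(0, 0) = 0
t7 = OR(A, t6) = OR(0, 0) = 0
t8 = AND(B, t7) = AND(0, 0) = 0
t9 = OR(t8, F) = OR(0, 1) = 1
t10 = OR(t1, t9) = OR(1, 1) = 1
So t10 = 1.

D=1, F=1, G=0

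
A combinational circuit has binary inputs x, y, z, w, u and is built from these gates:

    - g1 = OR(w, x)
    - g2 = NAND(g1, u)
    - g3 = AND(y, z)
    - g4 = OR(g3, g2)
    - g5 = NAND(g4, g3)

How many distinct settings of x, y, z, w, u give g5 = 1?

24

g5 = NAND(g4, g3) must be 1, so at least one of g4, g3 is 0.
Enumerating the 32 input combinations, 24 give g5 = 1 and 8 give g5 = 0.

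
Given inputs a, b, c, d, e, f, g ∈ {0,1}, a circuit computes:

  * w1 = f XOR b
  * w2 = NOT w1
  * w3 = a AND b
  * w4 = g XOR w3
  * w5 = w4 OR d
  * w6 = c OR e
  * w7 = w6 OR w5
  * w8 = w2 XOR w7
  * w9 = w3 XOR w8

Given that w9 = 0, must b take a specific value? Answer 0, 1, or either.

Both values of b occur among assignments with w9 = 0:
  b=0: a=0, b=0, c=0, d=0, e=0, f=0, g=1
  b=1: a=0, b=1, c=0, d=0, e=0, f=0, g=0

either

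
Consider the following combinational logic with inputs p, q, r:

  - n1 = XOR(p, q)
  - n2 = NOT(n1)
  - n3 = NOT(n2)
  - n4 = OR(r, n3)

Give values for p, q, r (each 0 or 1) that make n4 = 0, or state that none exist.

p=1 q=1 r=0

n4 = OR(r, n3) must be 0, so both r = 0 and n3 = 0.
Check with p=1 q=1 r=0:
n1 = XOR(p, q) = XOR(1, 1) = 0
n2 = NOT(n1) = NOT 0 = 1
n3 = NOT(n2) = NOT 1 = 0
n4 = OR(r, n3) = OR(0, 0) = 0
So n4 = 0 as required.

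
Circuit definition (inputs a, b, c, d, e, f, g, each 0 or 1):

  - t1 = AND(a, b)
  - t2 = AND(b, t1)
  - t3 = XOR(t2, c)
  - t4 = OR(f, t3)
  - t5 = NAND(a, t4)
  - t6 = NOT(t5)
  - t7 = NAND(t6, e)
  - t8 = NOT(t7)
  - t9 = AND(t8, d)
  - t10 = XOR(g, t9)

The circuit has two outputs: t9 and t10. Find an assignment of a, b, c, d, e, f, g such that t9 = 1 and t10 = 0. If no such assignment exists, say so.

Check with a=1 b=0 c=1 d=1 e=1 f=0 g=1:
t1 = AND(a, b) = AND(1, 0) = 0
t2 = AND(b, t1) = AND(0, 0) = 0
t3 = XOR(t2, c) = XOR(0, 1) = 1
t4 = OR(f, t3) = OR(0, 1) = 1
t5 = NAND(a, t4) = NAND(1, 1) = 0
t6 = NOT(t5) = NOT 0 = 1
t7 = NAND(t6, e) = NAND(1, 1) = 0
t8 = NOT(t7) = NOT 0 = 1
t9 = AND(t8, d) = AND(1, 1) = 1
t10 = XOR(g, t9) = XOR(1, 1) = 0
So t9 = 1 and t10 = 0.

a=1 b=0 c=1 d=1 e=1 f=0 g=1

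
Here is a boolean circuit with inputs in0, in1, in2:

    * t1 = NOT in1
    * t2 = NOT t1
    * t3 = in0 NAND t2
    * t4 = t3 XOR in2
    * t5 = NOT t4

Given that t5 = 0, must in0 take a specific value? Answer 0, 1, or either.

Both values of in0 occur among assignments with t5 = 0:
  in0=0: in0=0, in1=0, in2=0
  in0=1: in0=1, in1=0, in2=0

either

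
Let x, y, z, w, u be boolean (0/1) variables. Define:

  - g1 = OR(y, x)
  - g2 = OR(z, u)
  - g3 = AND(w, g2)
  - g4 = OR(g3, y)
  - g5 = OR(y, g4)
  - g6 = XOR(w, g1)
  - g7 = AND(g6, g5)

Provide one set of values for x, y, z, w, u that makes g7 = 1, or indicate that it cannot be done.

g7 = AND(g6, g5) must be 1, so both g6 = 1 and g5 = 1.
g6 = XOR(w, g1) must be 1, so w and g1 differ.
Check with x=1, y=1, z=1, w=0, u=0:
g1 = OR(y, x) = OR(1, 1) = 1
g2 = OR(z, u) = OR(1, 0) = 1
g3 = AND(w, g2) = AND(0, 1) = 0
g4 = OR(g3, y) = OR(0, 1) = 1
g5 = OR(y, g4) = OR(1, 1) = 1
g6 = XOR(w, g1) = XOR(0, 1) = 1
g7 = AND(g6, g5) = AND(1, 1) = 1
So g7 = 1 as required.

x=1, y=1, z=1, w=0, u=0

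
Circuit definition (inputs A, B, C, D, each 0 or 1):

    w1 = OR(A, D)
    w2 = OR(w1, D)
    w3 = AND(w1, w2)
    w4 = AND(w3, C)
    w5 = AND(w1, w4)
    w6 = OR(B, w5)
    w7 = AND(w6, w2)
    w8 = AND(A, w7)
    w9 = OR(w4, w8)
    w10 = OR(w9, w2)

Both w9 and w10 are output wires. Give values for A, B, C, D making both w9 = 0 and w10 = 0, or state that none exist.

Check with A=0 B=1 C=0 D=0:
w1 = OR(A, D) = OR(0, 0) = 0
w2 = OR(w1, D) = OR(0, 0) = 0
w3 = AND(w1, w2) = AND(0, 0) = 0
w4 = AND(w3, C) = AND(0, 0) = 0
w5 = AND(w1, w4) = AND(0, 0) = 0
w6 = OR(B, w5) = OR(1, 0) = 1
w7 = AND(w6, w2) = AND(1, 0) = 0
w8 = AND(A, w7) = AND(0, 0) = 0
w9 = OR(w4, w8) = OR(0, 0) = 0
w10 = OR(w9, w2) = OR(0, 0) = 0
So w9 = 0 and w10 = 0.

A=0 B=1 C=0 D=0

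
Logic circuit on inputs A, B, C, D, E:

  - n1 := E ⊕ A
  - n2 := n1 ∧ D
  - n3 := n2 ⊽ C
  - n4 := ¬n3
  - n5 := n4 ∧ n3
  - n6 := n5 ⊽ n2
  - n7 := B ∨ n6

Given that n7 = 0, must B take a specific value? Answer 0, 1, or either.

0

n7 = B ∨ n6 must be 0, so both B = 0 and n6 = 0.
n6 = n5 ⊽ n2 must be 0, so at least one of n5, n2 is 1.
Every assignment with n7 = 0 has B = 0; there are 4 such assignment(s).
  A=0, B=0, C=0, D=1, E=1
  A=0, B=0, C=1, D=1, E=1
  A=1, B=0, C=0, D=1, E=0
  A=1, B=0, C=1, D=1, E=0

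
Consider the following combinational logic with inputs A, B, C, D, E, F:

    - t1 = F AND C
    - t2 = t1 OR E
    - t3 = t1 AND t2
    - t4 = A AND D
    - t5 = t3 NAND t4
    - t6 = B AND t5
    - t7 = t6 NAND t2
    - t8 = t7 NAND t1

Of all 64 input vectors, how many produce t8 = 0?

10

t8 = t7 NAND t1 must be 0, so both t7 = 1 and t1 = 1.
t7 = t6 NAND t2 must be 1, so at least one of t6, t2 is 0.
t1 = F AND C must be 1, so both F = 1 and C = 1.
Enumerating the 64 input combinations, 10 give t8 = 0 and 54 give t8 = 1.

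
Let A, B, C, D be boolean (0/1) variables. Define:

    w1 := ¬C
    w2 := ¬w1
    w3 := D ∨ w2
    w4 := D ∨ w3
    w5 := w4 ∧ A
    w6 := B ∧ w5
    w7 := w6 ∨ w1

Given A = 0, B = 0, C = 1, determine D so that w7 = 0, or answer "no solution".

D=0

w7 = w6 ∨ w1 must be 0, so both w6 = 0 and w1 = 0.
w6 = B ∧ w5 must be 0, so at least one of B, w5 is 0.
Check with A = 0, B = 0, C = 1 and D=0:
w1 = ¬C = ¬1 = 0
w2 = ¬w1 = ¬0 = 1
w3 = D ∨ w2 = 0 ∨ 1 = 1
w4 = D ∨ w3 = 0 ∨ 1 = 1
w5 = w4 ∧ A = 1 ∧ 0 = 0
w6 = B ∧ w5 = 0 ∧ 0 = 0
w7 = w6 ∨ w1 = 0 ∨ 0 = 0
So w7 = 0.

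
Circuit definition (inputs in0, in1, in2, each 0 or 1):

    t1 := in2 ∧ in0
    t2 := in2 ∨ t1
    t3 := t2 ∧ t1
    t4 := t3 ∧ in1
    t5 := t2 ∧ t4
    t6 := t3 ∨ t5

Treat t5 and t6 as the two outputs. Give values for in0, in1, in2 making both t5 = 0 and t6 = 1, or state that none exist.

in0=1 in1=0 in2=1

Check with in0=1 in1=0 in2=1:
t1 = in2 ∧ in0 = 1 ∧ 1 = 1
t2 = in2 ∨ t1 = 1 ∨ 1 = 1
t3 = t2 ∧ t1 = 1 ∧ 1 = 1
t4 = t3 ∧ in1 = 1 ∧ 0 = 0
t5 = t2 ∧ t4 = 1 ∧ 0 = 0
t6 = t3 ∨ t5 = 1 ∨ 0 = 1
So t5 = 0 and t6 = 1.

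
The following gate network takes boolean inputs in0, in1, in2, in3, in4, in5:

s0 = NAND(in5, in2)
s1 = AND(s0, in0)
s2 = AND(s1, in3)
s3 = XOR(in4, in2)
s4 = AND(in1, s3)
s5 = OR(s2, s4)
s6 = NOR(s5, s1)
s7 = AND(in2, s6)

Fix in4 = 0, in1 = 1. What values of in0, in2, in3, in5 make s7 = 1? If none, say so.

no solution exists

With in4 = 0, in1 = 1 fixed, none of the 16 settings of in0, in2, in3, in5 give s7 = 1.
For example, with in0=1, in2=0, in3=1, in5=1:
s0 = NAND(in5, in2) = NAND(1, 0) = 1
s1 = AND(s0, in0) = AND(1, 1) = 1
s2 = AND(s1, in3) = AND(1, 1) = 1
s3 = XOR(in4, in2) = XOR(0, 0) = 0
s4 = AND(in1, s3) = AND(1, 0) = 0
s5 = OR(s2, s4) = OR(1, 0) = 1
s6 = NOR(s5, s1) = NOR(1, 1) = 0
s7 = AND(in2, s6) = AND(0, 0) = 0
giving s7 = 0 ≠ 1.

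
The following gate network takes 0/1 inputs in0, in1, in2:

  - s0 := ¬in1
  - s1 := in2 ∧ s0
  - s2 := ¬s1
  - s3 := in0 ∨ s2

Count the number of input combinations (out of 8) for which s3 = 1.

7

s3 = in0 ∨ s2 must be 1, so at least one of in0, s2 is 1.
Enumerating the 8 input combinations, 7 give s3 = 1 and 1 give s3 = 0.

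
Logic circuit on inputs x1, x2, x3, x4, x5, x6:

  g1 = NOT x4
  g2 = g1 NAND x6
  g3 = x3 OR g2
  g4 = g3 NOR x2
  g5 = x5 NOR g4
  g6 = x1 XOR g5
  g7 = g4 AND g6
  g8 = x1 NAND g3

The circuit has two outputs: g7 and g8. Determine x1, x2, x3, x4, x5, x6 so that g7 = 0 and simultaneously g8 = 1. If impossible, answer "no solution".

Check with x1=1, x2=1, x3=0, x4=0, x5=1, x6=1:
g1 = NOT x4 = NOT 0 = 1
g2 = g1 NAND x6 = 1 NAND 1 = 0
g3 = x3 OR g2 = 0 OR 0 = 0
g4 = g3 NOR x2 = 0 NOR 1 = 0
g5 = x5 NOR g4 = 1 NOR 0 = 0
g6 = x1 XOR g5 = 1 XOR 0 = 1
g7 = g4 AND g6 = 0 AND 1 = 0
g8 = x1 NAND g3 = 1 NAND 0 = 1
So g7 = 0 and g8 = 1.

x1=1, x2=1, x3=0, x4=0, x5=1, x6=1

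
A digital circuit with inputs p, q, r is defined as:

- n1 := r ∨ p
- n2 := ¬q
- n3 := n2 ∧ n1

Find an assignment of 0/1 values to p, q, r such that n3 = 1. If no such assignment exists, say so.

Check with p=1, q=0, r=0:
n1 = r ∨ p = 0 ∨ 1 = 1
n2 = ¬q = ¬0 = 1
n3 = n2 ∧ n1 = 1 ∧ 1 = 1
So n3 = 1 as required.

p=1, q=0, r=0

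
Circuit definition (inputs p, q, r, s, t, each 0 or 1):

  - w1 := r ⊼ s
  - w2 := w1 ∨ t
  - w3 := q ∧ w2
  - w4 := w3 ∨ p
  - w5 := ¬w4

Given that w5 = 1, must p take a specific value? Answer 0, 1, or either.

w5 = ¬w4 must be 1, so w4 = 0.
w4 = w3 ∨ p must be 0, so both w3 = 0 and p = 0.
w3 = q ∧ w2 must be 0, so at least one of q, w2 is 0.
Every assignment with w5 = 1 has p = 0; there are 9 such assignment(s).

0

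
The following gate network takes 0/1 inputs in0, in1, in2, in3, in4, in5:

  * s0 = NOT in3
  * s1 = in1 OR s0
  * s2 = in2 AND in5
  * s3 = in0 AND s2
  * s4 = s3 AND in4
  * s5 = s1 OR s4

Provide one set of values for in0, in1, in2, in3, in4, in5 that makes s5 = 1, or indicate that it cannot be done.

in0=0, in1=1, in2=1, in3=1, in4=1, in5=1

s5 = s1 OR s4 must be 1, so at least one of s1, s4 is 1.
Check with in0=0, in1=1, in2=1, in3=1, in4=1, in5=1:
s0 = NOT in3 = NOT 1 = 0
s1 = in1 OR s0 = 1 OR 0 = 1
s2 = in2 AND in5 = 1 AND 1 = 1
s3 = in0 AND s2 = 0 AND 1 = 0
s4 = s3 AND in4 = 0 AND 1 = 0
s5 = s1 OR s4 = 1 OR 0 = 1
So s5 = 1 as required.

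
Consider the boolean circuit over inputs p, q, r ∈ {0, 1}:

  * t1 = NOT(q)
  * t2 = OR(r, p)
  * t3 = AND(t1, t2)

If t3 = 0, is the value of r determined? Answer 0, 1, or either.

either

Both values of r occur among assignments with t3 = 0:
  r=0: p=0, q=0, r=0
  r=1: p=0, q=1, r=1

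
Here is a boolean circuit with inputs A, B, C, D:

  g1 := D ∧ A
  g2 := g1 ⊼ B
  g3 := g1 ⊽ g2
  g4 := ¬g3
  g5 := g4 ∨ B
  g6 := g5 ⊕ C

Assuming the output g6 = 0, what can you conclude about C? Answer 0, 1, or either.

g6 = g5 ⊕ C must be 0, so g5 and C are equal.
Every assignment with g6 = 0 has C = 1; there are 8 such assignment(s).

1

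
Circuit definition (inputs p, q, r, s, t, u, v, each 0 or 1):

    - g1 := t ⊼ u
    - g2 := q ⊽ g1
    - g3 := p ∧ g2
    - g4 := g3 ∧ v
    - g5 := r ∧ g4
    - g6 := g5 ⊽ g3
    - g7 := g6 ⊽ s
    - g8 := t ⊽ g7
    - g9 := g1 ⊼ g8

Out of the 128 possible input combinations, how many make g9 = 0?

g9 = g1 ⊼ g8 must be 0, so both g1 = 1 and g8 = 1.
g1 = t ⊼ u must be 1, so at least one of t, u is 0.
Enumerating the 128 input combinations, 64 give g9 = 0 and 64 give g9 = 1.

64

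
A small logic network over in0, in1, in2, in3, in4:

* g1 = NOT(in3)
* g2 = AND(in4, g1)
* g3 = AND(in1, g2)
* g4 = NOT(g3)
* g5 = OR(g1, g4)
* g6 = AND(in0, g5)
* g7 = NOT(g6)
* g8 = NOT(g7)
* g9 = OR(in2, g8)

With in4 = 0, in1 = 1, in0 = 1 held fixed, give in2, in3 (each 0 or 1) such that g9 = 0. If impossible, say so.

With in4 = 0, in1 = 1, in0 = 1 fixed, none of the 4 settings of in2, in3 give g9 = 0.
For example, with in2=1, in3=0:
g1 = NOT(in3) = NOT 0 = 1
g2 = AND(in4, g1) = AND(0, 1) = 0
g3 = AND(in1, g2) = AND(1, 0) = 0
g4 = NOT(g3) = NOT 0 = 1
g5 = OR(g1, g4) = OR(1, 1) = 1
g6 = AND(in0, g5) = AND(1, 1) = 1
g7 = NOT(g6) = NOT 1 = 0
g8 = NOT(g7) = NOT 0 = 1
g9 = OR(in2, g8) = OR(1, 1) = 1
giving g9 = 1 ≠ 0.

no solution exists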